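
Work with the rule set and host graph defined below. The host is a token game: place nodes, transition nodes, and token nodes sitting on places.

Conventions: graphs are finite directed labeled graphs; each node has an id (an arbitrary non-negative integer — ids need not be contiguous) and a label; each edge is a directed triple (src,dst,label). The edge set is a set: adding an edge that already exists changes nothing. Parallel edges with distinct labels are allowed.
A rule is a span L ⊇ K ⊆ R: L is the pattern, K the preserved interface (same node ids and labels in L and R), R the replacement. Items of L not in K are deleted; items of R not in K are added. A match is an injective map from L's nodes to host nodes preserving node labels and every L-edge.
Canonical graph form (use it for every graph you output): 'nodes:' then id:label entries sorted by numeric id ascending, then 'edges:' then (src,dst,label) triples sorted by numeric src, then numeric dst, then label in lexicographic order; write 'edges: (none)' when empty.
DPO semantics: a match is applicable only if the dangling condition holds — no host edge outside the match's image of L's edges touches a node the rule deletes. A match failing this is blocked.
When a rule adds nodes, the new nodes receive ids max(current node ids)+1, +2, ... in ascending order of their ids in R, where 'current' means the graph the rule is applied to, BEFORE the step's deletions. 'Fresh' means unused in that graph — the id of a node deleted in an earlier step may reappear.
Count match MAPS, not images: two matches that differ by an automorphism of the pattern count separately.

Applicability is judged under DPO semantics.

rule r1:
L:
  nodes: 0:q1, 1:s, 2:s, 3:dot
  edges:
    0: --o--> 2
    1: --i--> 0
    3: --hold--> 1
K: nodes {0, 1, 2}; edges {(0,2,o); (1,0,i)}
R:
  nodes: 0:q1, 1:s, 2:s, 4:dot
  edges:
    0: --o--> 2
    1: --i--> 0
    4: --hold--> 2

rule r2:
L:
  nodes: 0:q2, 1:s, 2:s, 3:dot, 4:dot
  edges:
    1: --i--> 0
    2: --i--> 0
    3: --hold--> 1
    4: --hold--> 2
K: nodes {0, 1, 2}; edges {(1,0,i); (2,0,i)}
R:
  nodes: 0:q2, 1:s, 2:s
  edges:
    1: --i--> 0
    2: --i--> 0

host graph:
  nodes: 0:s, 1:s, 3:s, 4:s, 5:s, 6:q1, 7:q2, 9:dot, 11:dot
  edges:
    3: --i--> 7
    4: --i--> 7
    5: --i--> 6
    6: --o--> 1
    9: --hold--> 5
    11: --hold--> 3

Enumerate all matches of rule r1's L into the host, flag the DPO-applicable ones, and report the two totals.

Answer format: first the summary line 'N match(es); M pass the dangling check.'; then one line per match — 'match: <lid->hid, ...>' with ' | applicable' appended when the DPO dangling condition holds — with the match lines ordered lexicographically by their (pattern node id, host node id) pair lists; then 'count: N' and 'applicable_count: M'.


1 match(es); 1 pass the dangling check.
match: 0->6, 1->5, 2->1, 3->9 | applicable
count: 1
applicable_count: 1


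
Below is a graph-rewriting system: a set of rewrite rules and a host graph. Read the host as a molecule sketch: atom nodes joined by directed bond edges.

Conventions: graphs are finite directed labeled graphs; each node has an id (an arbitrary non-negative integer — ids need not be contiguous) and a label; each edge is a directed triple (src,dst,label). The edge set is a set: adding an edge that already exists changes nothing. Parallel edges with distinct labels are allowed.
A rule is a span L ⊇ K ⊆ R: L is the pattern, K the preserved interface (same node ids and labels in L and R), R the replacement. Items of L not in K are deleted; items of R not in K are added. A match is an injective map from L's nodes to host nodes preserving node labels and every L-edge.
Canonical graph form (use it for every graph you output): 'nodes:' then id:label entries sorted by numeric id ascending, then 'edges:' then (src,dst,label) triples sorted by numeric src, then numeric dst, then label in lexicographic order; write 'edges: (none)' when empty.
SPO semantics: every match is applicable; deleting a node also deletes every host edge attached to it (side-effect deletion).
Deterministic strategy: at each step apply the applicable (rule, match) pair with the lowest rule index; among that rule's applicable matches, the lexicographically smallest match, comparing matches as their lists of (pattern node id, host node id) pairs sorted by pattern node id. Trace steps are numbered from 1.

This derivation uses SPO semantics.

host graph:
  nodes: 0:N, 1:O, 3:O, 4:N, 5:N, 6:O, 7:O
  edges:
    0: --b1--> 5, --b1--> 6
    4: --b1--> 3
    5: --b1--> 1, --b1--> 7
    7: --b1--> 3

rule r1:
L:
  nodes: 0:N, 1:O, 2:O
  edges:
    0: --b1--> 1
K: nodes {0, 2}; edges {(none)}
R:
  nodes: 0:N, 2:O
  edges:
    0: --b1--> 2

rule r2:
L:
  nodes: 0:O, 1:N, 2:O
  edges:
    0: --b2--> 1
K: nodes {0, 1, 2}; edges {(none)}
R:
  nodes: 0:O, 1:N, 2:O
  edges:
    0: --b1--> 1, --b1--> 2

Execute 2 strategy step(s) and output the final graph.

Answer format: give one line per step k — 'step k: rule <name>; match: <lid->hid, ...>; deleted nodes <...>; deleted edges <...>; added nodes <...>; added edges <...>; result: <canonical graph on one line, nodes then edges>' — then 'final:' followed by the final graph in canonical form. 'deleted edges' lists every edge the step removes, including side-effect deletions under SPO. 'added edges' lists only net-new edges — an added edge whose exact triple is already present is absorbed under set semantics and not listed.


step 1: rule r1; match: 0->0, 1->6, 2->1; deleted nodes 6; deleted edges (0,6,b1); added nodes (none); added edges (0,1,b1); result: nodes: 0:N, 1:O, 3:O, 4:N, 5:N, 7:O edges: (0,1,b1); (0,5,b1); (4,3,b1); (5,1,b1); (5,7,b1); (7,3,b1)
step 2: rule r1; match: 0->0, 1->1, 2->3; deleted nodes 1; deleted edges (0,1,b1); (5,1,b1); added nodes (none); added edges (0,3,b1); result: nodes: 0:N, 3:O, 4:N, 5:N, 7:O edges: (0,3,b1); (0,5,b1); (4,3,b1); (5,7,b1); (7,3,b1)
final:
nodes: 0:N, 3:O, 4:N, 5:N, 7:O
edges: (0,3,b1); (0,5,b1); (4,3,b1); (5,7,b1); (7,3,b1)


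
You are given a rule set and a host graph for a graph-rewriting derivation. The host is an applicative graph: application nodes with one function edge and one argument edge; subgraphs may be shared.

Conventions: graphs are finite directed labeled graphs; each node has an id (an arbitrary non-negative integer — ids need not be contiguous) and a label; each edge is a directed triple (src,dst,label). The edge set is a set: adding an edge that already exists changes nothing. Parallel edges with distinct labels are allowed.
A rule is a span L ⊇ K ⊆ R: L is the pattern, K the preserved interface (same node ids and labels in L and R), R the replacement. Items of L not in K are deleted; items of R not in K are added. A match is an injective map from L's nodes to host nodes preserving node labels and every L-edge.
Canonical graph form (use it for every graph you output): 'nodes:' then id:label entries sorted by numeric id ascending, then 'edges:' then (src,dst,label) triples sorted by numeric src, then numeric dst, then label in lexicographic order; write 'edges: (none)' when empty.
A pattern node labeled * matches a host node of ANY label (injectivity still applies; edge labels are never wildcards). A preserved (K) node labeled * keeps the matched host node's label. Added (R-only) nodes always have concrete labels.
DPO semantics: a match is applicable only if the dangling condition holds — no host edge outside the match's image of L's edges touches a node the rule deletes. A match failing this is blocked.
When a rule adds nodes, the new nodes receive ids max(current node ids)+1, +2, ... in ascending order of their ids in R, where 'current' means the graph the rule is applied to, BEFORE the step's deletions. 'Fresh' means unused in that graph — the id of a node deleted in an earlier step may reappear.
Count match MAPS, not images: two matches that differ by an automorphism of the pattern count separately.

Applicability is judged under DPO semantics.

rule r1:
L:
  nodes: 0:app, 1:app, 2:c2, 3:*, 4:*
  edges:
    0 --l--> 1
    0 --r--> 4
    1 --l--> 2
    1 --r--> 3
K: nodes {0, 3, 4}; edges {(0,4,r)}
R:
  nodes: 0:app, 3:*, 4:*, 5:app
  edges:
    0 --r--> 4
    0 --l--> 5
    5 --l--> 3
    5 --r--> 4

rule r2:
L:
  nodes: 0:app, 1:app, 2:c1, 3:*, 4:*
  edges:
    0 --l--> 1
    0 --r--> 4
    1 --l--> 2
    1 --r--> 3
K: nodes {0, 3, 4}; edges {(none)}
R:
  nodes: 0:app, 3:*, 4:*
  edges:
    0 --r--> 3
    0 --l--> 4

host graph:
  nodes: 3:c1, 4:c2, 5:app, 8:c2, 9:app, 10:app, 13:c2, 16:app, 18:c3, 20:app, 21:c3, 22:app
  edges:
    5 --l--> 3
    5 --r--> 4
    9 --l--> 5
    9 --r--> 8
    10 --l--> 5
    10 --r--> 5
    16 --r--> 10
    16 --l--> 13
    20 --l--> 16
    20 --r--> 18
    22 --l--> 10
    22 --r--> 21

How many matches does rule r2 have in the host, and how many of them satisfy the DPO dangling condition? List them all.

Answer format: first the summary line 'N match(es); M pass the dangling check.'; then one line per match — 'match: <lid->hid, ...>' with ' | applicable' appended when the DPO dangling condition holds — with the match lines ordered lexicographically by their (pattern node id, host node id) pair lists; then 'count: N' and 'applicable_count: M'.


1 match(es); 0 pass the dangling check.
match: 0->9, 1->5, 2->3, 3->4, 4->8
count: 1
applicable_count: 0


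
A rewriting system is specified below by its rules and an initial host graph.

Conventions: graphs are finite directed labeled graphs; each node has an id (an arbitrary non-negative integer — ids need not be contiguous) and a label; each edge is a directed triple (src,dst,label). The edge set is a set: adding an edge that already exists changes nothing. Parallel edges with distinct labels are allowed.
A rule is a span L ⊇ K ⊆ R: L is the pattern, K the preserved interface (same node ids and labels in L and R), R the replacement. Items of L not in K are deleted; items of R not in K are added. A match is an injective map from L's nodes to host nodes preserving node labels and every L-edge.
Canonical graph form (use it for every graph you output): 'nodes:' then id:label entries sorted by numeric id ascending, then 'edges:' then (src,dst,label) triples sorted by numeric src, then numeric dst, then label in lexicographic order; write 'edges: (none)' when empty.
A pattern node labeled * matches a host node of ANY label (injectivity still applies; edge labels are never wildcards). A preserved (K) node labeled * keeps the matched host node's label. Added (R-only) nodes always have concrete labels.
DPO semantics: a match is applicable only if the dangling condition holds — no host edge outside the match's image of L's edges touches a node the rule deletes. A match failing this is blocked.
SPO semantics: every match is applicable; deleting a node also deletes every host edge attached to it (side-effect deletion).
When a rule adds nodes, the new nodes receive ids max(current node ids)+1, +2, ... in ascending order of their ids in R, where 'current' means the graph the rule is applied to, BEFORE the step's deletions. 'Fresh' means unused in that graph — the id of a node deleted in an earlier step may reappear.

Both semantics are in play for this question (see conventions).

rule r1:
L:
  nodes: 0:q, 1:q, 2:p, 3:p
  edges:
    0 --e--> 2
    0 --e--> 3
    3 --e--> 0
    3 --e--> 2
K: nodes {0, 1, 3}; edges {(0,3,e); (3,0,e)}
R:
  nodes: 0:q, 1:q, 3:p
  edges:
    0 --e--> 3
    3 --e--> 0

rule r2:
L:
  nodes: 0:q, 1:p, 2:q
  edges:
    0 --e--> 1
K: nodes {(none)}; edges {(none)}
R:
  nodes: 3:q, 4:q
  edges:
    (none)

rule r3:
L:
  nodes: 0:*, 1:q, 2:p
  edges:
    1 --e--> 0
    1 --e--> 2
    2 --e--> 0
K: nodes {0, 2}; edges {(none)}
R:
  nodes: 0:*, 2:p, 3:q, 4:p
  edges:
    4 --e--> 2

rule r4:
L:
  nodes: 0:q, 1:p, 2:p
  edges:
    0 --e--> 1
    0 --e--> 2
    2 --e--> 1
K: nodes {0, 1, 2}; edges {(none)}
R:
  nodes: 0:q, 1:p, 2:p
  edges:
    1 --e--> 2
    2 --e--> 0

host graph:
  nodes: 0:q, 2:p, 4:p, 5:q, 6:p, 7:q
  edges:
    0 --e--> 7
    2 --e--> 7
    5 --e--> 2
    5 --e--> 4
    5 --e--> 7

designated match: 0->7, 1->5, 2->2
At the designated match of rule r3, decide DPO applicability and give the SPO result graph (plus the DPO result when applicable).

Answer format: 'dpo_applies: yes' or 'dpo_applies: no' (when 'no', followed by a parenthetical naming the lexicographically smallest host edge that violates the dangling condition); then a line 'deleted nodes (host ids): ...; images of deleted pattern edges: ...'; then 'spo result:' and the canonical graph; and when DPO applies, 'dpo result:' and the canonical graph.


dpo_applies: no
(the rule deletes node 5, which keeps host edge (5,4,e) outside the match image — the dangling condition fails, DPO blocks; SPO proceeds and side-deletes such edges)
deleted nodes (host ids): 5; images of deleted pattern edges: (2,7,e); (5,2,e); (5,7,e)
spo result:
nodes: 0:q, 2:p, 4:p, 6:p, 7:q, 8:q, 9:p
edges: (0,7,e); (9,2,e)


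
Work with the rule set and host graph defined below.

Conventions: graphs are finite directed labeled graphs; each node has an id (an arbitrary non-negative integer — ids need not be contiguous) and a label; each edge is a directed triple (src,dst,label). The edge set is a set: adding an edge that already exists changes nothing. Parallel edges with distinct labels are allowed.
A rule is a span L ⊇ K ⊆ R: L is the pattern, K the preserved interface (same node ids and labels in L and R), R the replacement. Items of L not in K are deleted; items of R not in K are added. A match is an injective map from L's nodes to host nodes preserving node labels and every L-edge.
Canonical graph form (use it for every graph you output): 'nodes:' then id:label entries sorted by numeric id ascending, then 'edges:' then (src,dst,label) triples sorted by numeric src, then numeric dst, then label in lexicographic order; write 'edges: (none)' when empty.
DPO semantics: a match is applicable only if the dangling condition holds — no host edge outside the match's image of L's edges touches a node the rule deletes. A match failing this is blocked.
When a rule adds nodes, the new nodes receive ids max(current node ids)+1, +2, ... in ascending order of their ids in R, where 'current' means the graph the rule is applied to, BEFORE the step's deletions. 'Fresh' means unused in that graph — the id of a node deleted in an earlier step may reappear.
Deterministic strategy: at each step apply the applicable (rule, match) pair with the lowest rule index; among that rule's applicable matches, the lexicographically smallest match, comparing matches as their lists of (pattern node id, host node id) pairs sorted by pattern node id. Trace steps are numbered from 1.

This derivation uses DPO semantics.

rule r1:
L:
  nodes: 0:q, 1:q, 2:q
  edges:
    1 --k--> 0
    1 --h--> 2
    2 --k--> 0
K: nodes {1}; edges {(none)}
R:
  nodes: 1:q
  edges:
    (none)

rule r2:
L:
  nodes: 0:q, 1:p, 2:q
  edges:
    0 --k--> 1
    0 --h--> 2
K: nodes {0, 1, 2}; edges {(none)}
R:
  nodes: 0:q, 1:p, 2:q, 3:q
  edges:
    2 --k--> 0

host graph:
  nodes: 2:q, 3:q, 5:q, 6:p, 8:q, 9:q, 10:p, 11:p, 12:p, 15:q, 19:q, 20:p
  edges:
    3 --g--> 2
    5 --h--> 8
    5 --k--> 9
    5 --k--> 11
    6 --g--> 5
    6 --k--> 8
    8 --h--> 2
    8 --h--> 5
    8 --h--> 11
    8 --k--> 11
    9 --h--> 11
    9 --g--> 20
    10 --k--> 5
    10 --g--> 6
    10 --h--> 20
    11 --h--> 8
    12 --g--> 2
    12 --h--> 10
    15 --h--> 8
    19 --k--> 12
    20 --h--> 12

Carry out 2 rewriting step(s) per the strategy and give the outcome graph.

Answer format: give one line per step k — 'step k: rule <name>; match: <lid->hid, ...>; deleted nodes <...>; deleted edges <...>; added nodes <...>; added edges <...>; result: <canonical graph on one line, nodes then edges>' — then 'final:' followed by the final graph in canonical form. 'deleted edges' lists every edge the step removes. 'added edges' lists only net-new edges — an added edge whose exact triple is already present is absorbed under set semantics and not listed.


step 1: rule r2; match: 0->5, 1->11, 2->8; deleted nodes (none); deleted edges (5,8,h); (5,11,k); added nodes 21; added edges (8,5,k); result: nodes: 2:q, 3:q, 5:q, 6:p, 8:q, 9:q, 10:p, 11:p, 12:p, 15:q, 19:q, 20:p, 21:q edges: (3,2,g); (5,9,k); (6,5,g); (6,8,k); (8,2,h); (8,5,h); (8,5,k); (8,11,h); (8,11,k); (9,11,h); (9,20,g); (10,5,k); (10,6,g); (10,20,h); (11,8,h); (12,2,g); (12,10,h); (15,8,h); (19,12,k); (20,12,h)
step 2: rule r2; match: 0->8, 1->11, 2->2; deleted nodes (none); deleted edges (8,2,h); (8,11,k); added nodes 22; added edges (2,8,k); result: nodes: 2:q, 3:q, 5:q, 6:p, 8:q, 9:q, 10:p, 11:p, 12:p, 15:q, 19:q, 20:p, 21:q, 22:q edges: (2,8,k); (3,2,g); (5,9,k); (6,5,g); (6,8,k); (8,5,h); (8,5,k); (8,11,h); (9,11,h); (9,20,g); (10,5,k); (10,6,g); (10,20,h); (11,8,h); (12,2,g); (12,10,h); (15,8,h); (19,12,k); (20,12,h)
final:
nodes: 2:q, 3:q, 5:q, 6:p, 8:q, 9:q, 10:p, 11:p, 12:p, 15:q, 19:q, 20:p, 21:q, 22:q
edges: (2,8,k); (3,2,g); (5,9,k); (6,5,g); (6,8,k); (8,5,h); (8,5,k); (8,11,h); (9,11,h); (9,20,g); (10,5,k); (10,6,g); (10,20,h); (11,8,h); (12,2,g); (12,10,h); (15,8,h); (19,12,k); (20,12,h)


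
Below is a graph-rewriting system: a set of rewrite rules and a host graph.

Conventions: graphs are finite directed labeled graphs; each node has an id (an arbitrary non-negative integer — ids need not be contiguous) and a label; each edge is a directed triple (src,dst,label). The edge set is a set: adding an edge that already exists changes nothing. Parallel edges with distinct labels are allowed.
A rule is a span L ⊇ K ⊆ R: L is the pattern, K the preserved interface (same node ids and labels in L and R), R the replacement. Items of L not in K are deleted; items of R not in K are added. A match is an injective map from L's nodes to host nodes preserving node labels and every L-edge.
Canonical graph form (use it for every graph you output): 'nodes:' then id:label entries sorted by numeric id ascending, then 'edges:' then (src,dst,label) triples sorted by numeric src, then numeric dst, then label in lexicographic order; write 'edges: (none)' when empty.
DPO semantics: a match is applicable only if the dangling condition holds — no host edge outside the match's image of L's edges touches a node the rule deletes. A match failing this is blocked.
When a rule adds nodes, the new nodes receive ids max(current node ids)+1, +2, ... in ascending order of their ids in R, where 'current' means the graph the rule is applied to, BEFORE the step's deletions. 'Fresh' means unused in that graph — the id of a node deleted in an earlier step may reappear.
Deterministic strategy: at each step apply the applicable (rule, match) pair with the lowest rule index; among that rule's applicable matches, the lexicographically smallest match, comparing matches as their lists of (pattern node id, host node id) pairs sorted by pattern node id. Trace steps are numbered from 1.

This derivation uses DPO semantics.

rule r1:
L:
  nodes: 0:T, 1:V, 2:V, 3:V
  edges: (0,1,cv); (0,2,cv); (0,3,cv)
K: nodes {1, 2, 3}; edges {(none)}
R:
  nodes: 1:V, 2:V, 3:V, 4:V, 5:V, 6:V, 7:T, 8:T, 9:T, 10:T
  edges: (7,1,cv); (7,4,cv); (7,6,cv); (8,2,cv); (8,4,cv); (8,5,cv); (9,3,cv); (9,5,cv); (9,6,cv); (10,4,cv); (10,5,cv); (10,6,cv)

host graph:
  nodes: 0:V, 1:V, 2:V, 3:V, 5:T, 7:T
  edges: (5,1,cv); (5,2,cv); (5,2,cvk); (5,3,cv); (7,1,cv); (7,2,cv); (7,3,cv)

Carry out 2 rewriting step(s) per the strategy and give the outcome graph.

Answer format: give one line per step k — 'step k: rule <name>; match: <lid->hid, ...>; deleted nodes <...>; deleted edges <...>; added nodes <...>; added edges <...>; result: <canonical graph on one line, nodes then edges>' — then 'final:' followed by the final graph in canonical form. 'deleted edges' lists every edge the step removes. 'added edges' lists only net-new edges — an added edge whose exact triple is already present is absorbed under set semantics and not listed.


step 1: rule r1; match: 0->7, 1->1, 2->2, 3->3; deleted nodes 7; deleted edges (7,1,cv); (7,2,cv); (7,3,cv); added nodes 8, 9, 10, 11, 12, 13, 14; added edges (11,1,cv); (11,8,cv); (11,10,cv); (12,2,cv); (12,8,cv); (12,9,cv); (13,3,cv); (13,9,cv); (13,10,cv); (14,8,cv); (14,9,cv); (14,10,cv); result: nodes: 0:V, 1:V, 2:V, 3:V, 5:T, 8:V, 9:V, 10:V, 11:T, 12:T, 13:T, 14:T edges: (5,1,cv); (5,2,cv); (5,2,cvk); (5,3,cv); (11,1,cv); (11,8,cv); (11,10,cv); (12,2,cv); (12,8,cv); (12,9,cv); (13,3,cv); (13,9,cv); (13,10,cv); (14,8,cv); (14,9,cv); (14,10,cv)
step 2: rule r1; match: 0->11, 1->1, 2->8, 3->10; deleted nodes 11; deleted edges (11,1,cv); (11,8,cv); (11,10,cv); added nodes 15, 16, 17, 18, 19, 20, 21; added edges (18,1,cv); (18,15,cv); (18,17,cv); (19,8,cv); (19,15,cv); (19,16,cv); (20,10,cv); (20,16,cv); (20,17,cv); (21,15,cv); (21,16,cv); (21,17,cv); result: nodes: 0:V, 1:V, 2:V, 3:V, 5:T, 8:V, 9:V, 10:V, 12:T, 13:T, 14:T, 15:V, 16:V, 17:V, 18:T, 19:T, 20:T, 21:T edges: (5,1,cv); (5,2,cv); (5,2,cvk); (5,3,cv); (12,2,cv); (12,8,cv); (12,9,cv); (13,3,cv); (13,9,cv); (13,10,cv); (14,8,cv); (14,9,cv); (14,10,cv); (18,1,cv); (18,15,cv); (18,17,cv); (19,8,cv); (19,15,cv); (19,16,cv); (20,10,cv); (20,16,cv); (20,17,cv); (21,15,cv); (21,16,cv); (21,17,cv)
final:
nodes: 0:V, 1:V, 2:V, 3:V, 5:T, 8:V, 9:V, 10:V, 12:T, 13:T, 14:T, 15:V, 16:V, 17:V, 18:T, 19:T, 20:T, 21:T
edges: (5,1,cv); (5,2,cv); (5,2,cvk); (5,3,cv); (12,2,cv); (12,8,cv); (12,9,cv); (13,3,cv); (13,9,cv); (13,10,cv); (14,8,cv); (14,9,cv); (14,10,cv); (18,1,cv); (18,15,cv); (18,17,cv); (19,8,cv); (19,15,cv); (19,16,cv); (20,10,cv); (20,16,cv); (20,17,cv); (21,15,cv); (21,16,cv); (21,17,cv)


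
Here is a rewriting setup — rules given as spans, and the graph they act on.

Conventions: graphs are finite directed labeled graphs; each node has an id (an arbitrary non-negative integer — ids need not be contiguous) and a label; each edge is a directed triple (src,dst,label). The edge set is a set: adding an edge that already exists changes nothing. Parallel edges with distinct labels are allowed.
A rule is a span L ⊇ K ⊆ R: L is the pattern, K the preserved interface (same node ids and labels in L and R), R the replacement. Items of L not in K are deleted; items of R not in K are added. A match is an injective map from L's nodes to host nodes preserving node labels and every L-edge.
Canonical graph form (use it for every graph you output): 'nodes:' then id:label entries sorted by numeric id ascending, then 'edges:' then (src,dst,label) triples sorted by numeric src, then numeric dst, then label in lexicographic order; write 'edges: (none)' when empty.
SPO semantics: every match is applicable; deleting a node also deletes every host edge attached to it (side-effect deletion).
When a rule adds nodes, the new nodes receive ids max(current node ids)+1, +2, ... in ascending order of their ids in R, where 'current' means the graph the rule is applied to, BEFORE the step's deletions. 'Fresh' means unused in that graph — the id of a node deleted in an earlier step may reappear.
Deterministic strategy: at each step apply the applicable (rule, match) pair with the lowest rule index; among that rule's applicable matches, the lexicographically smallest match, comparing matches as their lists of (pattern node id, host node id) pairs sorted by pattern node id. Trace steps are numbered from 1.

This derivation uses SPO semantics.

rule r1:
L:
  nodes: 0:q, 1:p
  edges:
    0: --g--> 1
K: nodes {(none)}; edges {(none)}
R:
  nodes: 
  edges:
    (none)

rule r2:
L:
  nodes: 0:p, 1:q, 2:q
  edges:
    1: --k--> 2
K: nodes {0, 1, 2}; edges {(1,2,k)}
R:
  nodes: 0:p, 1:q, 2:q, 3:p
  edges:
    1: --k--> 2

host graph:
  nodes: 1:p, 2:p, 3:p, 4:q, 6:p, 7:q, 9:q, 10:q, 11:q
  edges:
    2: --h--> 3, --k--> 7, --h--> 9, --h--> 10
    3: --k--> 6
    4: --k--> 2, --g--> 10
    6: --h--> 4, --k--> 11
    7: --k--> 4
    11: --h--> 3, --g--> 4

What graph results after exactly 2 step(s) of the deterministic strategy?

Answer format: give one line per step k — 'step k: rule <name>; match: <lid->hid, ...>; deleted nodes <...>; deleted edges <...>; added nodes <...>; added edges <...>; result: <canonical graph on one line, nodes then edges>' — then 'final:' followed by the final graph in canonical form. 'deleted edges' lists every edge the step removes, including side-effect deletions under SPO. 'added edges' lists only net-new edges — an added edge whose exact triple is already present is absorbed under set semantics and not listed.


step 1: rule r2; match: 0->1, 1->7, 2->4; deleted nodes (none); deleted edges (none); added nodes 12; added edges (none); result: nodes: 1:p, 2:p, 3:p, 4:q, 6:p, 7:q, 9:q, 10:q, 11:q, 12:p edges: (2,3,h); (2,7,k); (2,9,h); (2,10,h); (3,6,k); (4,2,k); (4,10,g); (6,4,h); (6,11,k); (7,4,k); (11,3,h); (11,4,g)
step 2: rule r2; match: 0->1, 1->7, 2->4; deleted nodes (none); deleted edges (none); added nodes 13; added edges (none); result: nodes: 1:p, 2:p, 3:p, 4:q, 6:p, 7:q, 9:q, 10:q, 11:q, 12:p, 13:p edges: (2,3,h); (2,7,k); (2,9,h); (2,10,h); (3,6,k); (4,2,k); (4,10,g); (6,4,h); (6,11,k); (7,4,k); (11,3,h); (11,4,g)
final:
nodes: 1:p, 2:p, 3:p, 4:q, 6:p, 7:q, 9:q, 10:q, 11:q, 12:p, 13:p
edges: (2,3,h); (2,7,k); (2,9,h); (2,10,h); (3,6,k); (4,2,k); (4,10,g); (6,4,h); (6,11,k); (7,4,k); (11,3,h); (11,4,g)


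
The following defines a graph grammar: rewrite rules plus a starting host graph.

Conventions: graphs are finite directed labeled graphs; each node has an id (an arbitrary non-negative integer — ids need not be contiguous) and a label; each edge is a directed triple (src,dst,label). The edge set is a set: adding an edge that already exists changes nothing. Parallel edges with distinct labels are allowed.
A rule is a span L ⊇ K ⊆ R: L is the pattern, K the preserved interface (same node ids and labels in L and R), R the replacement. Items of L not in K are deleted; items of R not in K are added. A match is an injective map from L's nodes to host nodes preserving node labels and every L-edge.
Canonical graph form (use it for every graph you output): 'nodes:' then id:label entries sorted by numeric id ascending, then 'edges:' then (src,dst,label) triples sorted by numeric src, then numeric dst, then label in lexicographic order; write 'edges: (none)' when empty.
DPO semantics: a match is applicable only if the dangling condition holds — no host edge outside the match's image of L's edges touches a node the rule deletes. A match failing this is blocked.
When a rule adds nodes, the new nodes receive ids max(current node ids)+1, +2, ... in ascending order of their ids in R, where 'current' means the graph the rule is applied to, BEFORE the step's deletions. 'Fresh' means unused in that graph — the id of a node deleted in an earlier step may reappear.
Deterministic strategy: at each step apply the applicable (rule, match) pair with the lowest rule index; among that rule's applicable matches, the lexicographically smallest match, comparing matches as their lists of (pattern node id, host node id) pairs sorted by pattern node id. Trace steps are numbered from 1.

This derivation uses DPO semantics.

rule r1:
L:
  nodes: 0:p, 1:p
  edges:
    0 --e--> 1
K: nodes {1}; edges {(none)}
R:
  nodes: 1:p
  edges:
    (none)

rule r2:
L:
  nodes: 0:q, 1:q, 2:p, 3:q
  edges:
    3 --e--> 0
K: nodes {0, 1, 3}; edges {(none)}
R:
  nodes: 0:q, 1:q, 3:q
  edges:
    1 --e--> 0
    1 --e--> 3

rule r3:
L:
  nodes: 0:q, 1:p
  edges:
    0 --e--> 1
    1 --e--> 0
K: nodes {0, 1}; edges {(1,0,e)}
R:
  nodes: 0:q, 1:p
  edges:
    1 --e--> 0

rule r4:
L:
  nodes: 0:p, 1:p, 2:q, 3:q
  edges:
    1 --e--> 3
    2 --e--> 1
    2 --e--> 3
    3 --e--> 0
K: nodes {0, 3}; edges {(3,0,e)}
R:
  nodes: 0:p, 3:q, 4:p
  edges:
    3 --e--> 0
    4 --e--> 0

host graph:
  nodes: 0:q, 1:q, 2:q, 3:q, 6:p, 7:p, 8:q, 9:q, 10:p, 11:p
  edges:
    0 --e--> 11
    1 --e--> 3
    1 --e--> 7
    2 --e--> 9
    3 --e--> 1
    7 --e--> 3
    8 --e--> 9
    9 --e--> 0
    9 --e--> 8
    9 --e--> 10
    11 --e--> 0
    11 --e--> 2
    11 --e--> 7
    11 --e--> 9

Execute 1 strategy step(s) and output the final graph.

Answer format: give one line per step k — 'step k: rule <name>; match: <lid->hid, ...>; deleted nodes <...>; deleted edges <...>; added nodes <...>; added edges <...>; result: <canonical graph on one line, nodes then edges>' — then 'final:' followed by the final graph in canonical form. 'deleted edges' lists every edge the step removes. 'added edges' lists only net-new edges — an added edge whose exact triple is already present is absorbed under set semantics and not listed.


step 1: rule r2; match: 0->0, 1->1, 2->6, 3->9; deleted nodes 6; deleted edges (9,0,e); added nodes (none); added edges (1,0,e); (1,9,e); result: nodes: 0:q, 1:q, 2:q, 3:q, 7:p, 8:q, 9:q, 10:p, 11:p edges: (0,11,e); (1,0,e); (1,3,e); (1,7,e); (1,9,e); (2,9,e); (3,1,e); (7,3,e); (8,9,e); (9,8,e); (9,10,e); (11,0,e); (11,2,e); (11,7,e); (11,9,e)
final:
nodes: 0:q, 1:q, 2:q, 3:q, 7:p, 8:q, 9:q, 10:p, 11:p
edges: (0,11,e); (1,0,e); (1,3,e); (1,7,e); (1,9,e); (2,9,e); (3,1,e); (7,3,e); (8,9,e); (9,8,e); (9,10,e); (11,0,e); (11,2,e); (11,7,e); (11,9,e)


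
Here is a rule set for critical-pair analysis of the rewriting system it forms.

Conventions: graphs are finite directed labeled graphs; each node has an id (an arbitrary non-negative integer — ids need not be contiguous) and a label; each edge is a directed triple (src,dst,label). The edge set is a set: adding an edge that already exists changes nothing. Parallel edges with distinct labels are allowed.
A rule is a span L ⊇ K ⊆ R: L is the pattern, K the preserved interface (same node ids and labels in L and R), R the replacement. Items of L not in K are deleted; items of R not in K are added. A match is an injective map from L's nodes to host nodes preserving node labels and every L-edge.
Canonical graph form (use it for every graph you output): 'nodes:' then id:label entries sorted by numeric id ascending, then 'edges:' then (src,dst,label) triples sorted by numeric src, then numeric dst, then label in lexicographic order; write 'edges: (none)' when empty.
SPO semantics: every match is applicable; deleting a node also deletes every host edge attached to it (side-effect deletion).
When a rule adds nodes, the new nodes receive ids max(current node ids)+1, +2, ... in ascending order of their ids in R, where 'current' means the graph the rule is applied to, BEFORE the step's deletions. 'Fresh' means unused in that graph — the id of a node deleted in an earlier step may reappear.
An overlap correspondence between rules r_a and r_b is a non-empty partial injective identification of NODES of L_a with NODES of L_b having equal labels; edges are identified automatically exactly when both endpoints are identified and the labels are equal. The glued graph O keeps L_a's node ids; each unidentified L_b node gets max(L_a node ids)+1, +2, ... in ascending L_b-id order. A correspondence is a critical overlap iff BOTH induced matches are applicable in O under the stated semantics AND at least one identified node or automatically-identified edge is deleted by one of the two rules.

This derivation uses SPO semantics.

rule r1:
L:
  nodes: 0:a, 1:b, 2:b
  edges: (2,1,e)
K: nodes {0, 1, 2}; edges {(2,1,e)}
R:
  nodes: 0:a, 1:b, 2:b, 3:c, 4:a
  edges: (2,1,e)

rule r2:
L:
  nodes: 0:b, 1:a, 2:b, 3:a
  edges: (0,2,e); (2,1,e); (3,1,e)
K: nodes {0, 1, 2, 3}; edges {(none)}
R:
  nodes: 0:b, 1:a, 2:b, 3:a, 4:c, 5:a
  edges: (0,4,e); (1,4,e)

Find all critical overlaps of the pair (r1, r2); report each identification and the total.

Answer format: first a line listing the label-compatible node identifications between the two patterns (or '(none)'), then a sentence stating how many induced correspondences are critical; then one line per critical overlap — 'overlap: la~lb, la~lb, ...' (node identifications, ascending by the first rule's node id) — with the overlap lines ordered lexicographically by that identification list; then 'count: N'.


label-compatible node identifications between L(r1) and L(r2): 0~1, 0~3, 1~0, 1~2, 2~0, 2~2
3 of the induced correspondences are critical overlaps of r1 and r2.
overlap: 0~1, 1~2, 2~0
overlap: 0~3, 1~2, 2~0
overlap: 1~2, 2~0
count: 3


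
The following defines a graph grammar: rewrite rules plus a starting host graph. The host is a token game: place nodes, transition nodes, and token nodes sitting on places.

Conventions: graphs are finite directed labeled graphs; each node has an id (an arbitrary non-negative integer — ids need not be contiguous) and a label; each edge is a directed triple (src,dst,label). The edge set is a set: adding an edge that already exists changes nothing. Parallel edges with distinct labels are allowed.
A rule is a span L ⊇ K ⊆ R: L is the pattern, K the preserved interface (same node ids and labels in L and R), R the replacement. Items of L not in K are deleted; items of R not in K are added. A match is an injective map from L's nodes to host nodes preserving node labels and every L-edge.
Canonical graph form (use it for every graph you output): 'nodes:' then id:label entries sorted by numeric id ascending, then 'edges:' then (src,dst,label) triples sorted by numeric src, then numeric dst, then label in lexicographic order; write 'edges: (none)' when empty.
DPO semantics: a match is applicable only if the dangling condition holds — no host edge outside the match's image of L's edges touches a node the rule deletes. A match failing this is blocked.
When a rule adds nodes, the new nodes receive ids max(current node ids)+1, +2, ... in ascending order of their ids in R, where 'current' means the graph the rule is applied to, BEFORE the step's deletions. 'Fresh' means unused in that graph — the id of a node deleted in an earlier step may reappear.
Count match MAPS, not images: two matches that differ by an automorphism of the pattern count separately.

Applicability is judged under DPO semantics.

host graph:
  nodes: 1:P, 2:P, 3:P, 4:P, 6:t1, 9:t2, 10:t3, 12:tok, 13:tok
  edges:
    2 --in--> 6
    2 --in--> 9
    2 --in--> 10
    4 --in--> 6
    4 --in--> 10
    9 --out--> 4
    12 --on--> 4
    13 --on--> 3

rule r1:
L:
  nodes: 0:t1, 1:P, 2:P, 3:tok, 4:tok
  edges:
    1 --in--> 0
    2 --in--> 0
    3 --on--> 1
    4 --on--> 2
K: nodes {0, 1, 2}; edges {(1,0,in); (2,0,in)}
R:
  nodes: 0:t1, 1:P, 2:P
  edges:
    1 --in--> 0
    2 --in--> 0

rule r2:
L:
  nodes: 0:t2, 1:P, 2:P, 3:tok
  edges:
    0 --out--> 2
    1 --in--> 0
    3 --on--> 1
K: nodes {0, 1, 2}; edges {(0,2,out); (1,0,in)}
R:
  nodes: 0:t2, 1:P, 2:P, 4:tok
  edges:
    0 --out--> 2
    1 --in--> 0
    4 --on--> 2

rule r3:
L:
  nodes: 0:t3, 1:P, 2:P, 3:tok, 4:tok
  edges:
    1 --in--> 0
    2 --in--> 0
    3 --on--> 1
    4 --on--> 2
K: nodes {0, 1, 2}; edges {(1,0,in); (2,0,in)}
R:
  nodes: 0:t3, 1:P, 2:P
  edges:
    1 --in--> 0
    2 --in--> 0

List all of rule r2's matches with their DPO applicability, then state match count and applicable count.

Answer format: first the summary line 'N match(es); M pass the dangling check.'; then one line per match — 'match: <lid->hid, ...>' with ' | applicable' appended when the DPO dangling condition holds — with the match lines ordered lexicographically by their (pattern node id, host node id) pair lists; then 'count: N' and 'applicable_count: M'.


0 match(es); 0 pass the dangling check.
count: 0
applicable_count: 0


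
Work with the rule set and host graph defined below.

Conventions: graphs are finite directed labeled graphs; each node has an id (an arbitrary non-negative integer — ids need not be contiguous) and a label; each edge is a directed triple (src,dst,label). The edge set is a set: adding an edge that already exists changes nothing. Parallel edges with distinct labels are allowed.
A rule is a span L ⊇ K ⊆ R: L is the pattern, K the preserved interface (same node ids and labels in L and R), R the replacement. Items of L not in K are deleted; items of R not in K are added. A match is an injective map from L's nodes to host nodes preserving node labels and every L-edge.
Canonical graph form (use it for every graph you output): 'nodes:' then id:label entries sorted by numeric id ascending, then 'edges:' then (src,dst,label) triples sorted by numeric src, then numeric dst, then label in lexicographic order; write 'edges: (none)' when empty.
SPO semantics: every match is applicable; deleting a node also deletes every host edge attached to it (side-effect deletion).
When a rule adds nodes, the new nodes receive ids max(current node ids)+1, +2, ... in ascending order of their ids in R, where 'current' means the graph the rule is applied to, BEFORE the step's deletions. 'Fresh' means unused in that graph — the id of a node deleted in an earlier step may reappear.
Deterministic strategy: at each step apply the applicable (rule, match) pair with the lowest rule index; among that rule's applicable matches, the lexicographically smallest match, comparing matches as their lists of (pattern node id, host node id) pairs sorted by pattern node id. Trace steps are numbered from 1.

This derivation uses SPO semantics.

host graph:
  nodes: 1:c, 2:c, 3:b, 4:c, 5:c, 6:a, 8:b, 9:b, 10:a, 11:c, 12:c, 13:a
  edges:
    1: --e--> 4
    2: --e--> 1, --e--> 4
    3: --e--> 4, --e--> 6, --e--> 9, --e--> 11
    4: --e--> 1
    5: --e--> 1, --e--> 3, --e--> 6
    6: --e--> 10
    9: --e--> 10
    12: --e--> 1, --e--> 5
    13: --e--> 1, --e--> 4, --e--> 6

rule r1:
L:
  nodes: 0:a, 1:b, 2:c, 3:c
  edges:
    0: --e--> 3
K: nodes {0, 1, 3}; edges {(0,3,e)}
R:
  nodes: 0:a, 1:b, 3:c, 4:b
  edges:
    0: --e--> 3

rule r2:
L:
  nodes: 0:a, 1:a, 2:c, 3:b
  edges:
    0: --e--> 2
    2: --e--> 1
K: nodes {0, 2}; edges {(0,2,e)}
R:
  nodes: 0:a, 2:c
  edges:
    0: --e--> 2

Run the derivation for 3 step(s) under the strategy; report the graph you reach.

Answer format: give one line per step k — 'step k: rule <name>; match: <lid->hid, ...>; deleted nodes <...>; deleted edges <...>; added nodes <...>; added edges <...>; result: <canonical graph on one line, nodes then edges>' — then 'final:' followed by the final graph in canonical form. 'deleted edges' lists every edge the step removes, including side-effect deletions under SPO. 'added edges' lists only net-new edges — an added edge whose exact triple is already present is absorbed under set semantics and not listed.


step 1: rule r1; match: 0->13, 1->3, 2->1, 3->4; deleted nodes 1; deleted edges (1,4,e); (2,1,e); (4,1,e); (5,1,e); (12,1,e); (13,1,e); added nodes 14; added edges (none); result: nodes: 2:c, 3:b, 4:c, 5:c, 6:a, 8:b, 9:b, 10:a, 11:c, 12:c, 13:a, 14:b edges: (2,4,e); (3,4,e); (3,6,e); (3,9,e); (3,11,e); (5,3,e); (5,6,e); (6,10,e); (9,10,e); (12,5,e); (13,4,e); (13,6,e)
step 2: rule r1; match: 0->13, 1->3, 2->2, 3->4; deleted nodes 2; deleted edges (2,4,e); added nodes 15; added edges (none); result: nodes: 3:b, 4:c, 5:c, 6:a, 8:b, 9:b, 10:a, 11:c, 12:c, 13:a, 14:b, 15:b edges: (3,4,e); (3,6,e); (3,9,e); (3,11,e); (5,3,e); (5,6,e); (6,10,e); (9,10,e); (12,5,e); (13,4,e); (13,6,e)
step 3: rule r1; match: 0->13, 1->3, 2->5, 3->4; deleted nodes 5; deleted edges (5,3,e); (5,6,e); (12,5,e); added nodes 16; added edges (none); result: nodes: 3:b, 4:c, 6:a, 8:b, 9:b, 10:a, 11:c, 12:c, 13:a, 14:b, 15:b, 16:b edges: (3,4,e); (3,6,e); (3,9,e); (3,11,e); (6,10,e); (9,10,e); (13,4,e); (13,6,e)
final:
nodes: 3:b, 4:c, 6:a, 8:b, 9:b, 10:a, 11:c, 12:c, 13:a, 14:b, 15:b, 16:b
edges: (3,4,e); (3,6,e); (3,9,e); (3,11,e); (6,10,e); (9,10,e); (13,4,e); (13,6,e)


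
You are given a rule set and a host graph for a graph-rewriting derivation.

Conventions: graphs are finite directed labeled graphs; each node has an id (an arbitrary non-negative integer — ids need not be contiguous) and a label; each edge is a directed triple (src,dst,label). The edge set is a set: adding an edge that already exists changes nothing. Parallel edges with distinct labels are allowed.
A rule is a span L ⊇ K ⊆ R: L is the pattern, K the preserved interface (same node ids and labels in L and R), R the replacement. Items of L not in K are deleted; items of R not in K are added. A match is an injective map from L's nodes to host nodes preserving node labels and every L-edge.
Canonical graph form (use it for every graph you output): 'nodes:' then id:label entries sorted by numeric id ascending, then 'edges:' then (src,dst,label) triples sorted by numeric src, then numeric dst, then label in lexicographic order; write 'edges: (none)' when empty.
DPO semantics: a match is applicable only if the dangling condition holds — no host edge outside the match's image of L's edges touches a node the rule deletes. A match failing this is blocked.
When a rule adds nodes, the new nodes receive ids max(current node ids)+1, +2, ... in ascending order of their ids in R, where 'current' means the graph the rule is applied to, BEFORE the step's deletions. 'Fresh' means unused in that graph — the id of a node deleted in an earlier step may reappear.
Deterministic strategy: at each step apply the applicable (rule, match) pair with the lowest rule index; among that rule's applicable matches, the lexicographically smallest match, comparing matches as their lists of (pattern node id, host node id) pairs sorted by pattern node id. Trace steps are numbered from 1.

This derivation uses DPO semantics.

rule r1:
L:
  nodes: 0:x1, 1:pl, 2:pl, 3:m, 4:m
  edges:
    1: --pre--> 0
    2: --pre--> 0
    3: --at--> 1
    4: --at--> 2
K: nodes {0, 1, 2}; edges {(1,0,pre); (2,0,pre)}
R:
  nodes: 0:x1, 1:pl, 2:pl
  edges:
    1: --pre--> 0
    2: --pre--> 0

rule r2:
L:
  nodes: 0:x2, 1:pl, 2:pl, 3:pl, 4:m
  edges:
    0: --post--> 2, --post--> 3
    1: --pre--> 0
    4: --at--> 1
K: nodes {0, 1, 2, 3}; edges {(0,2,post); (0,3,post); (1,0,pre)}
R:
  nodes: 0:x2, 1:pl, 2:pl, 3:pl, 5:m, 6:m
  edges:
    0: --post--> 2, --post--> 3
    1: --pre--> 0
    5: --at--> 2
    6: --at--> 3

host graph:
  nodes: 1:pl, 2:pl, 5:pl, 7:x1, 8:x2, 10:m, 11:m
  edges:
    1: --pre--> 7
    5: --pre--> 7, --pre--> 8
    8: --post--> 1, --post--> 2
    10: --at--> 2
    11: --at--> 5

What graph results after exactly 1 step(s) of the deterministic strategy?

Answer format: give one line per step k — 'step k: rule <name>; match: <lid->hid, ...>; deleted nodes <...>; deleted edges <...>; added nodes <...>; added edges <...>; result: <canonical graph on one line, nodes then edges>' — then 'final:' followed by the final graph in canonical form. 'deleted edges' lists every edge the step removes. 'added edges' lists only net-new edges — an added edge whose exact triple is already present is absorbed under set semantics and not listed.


step 1: rule r2; match: 0->8, 1->5, 2->1, 3->2, 4->11; deleted nodes 11; deleted edges (11,5,at); added nodes 12, 13; added edges (12,1,at); (13,2,at); result: nodes: 1:pl, 2:pl, 5:pl, 7:x1, 8:x2, 10:m, 12:m, 13:m edges: (1,7,pre); (5,7,pre); (5,8,pre); (8,1,post); (8,2,post); (10,2,at); (12,1,at); (13,2,at)
final:
nodes: 1:pl, 2:pl, 5:pl, 7:x1, 8:x2, 10:m, 12:m, 13:m
edges: (1,7,pre); (5,7,pre); (5,8,pre); (8,1,post); (8,2,post); (10,2,at); (12,1,at); (13,2,at)
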